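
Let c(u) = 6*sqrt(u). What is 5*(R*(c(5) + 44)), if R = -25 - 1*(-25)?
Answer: 0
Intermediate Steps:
R = 0 (R = -25 + 25 = 0)
5*(R*(c(5) + 44)) = 5*(0*(6*sqrt(5) + 44)) = 5*(0*(44 + 6*sqrt(5))) = 5*0 = 0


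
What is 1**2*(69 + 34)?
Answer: 103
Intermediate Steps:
1**2*(69 + 34) = 1*103 = 103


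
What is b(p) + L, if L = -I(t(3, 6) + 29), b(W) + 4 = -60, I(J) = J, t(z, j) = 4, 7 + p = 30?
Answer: -97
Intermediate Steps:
p = 23 (p = -7 + 30 = 23)
b(W) = -64 (b(W) = -4 - 60 = -64)
L = -33 (L = -(4 + 29) = -1*33 = -33)
b(p) + L = -64 - 33 = -97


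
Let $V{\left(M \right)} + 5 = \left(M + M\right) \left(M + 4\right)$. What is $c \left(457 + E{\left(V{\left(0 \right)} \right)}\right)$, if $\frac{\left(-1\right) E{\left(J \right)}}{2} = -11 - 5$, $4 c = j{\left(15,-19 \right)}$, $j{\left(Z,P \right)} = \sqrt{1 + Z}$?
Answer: $489$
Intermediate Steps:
$V{\left(M \right)} = -5 + 2 M \left(4 + M\right)$ ($V{\left(M \right)} = -5 + \left(M + M\right) \left(M + 4\right) = -5 + 2 M \left(4 + M\right)$)
$c = 1$ ($c = \frac{\sqrt{1 + 15}}{4} = \frac{\sqrt{16}}{4} = \frac{1}{4} \cdot 4 = 1$)
$E{\left(J \right)} = 32$ ($E{\left(J \right)} = - 2 \left(-11 - 5\right) = \left(-2\right) \left(-16\right) = 32$)
$c \left(457 + E{\left(V{\left(0 \right)} \right)}\right) = 1 \left(457 + 32\right) = 1 \cdot 489 = 489$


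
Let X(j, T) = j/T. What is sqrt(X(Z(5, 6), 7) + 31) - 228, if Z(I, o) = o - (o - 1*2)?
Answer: -228 + sqrt(1533)/7 ≈ -222.41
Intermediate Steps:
Z(I, o) = 2 (Z(I, o) = o - (o - 2) = o - (-2 + o) = o + (2 - o) = 2)
sqrt(X(Z(5, 6), 7) + 31) - 228 = sqrt(2/7 + 31) - 228 = sqrt(219/7) - 228 = sqrt(1533)/7 - 228 = -228 + sqrt(1533)/7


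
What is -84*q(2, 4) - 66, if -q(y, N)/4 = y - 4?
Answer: -738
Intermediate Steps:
q(y, N) = 16 - 4*y (q(y, N) = -4*(y - 4) = -4*(-4 + y) = 16 - 4*y)
-84*q(2, 4) - 66 = -84*(16 - 4*2) - 66 = -84*(16 - 8) - 66 = -84*8 - 66 = -672 - 66 = -738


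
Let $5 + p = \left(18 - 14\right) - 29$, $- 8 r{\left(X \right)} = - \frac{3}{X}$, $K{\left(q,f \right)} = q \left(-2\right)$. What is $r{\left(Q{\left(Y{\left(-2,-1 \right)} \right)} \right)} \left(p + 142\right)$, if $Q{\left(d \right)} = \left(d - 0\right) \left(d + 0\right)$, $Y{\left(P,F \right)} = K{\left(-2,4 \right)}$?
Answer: $\frac{21}{8} \approx 2.625$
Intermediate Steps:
$K{\left(q,f \right)} = - 2 q$
$Y{\left(P,F \right)} = 4$ ($Y{\left(P,F \right)} = \left(-2\right) \left(-2\right) = 4$)
$Q{\left(d \right)} = d^{2}$ ($Q{\left(d \right)} = \left(d + 0\right) d = d d = d^{2}$)
$r{\left(X \right)} = \frac{3}{8 X}$ ($r{\left(X \right)} = - \frac{\left(-3\right) \frac{1}{X}}{8} = \frac{3}{8 X}$)
$p = -30$ ($p = -5 + \left(\left(18 - 14\right) - 29\right) = -5 + \left(4 - 29\right) = -5 - 25 = -30$)
$r{\left(Q{\left(Y{\left(-2,-1 \right)} \right)} \right)} \left(p + 142\right) = \frac{3}{8 \cdot 4^{2}} \left(-30 + 142\right) = \frac{3}{8 \cdot 16} \cdot 112 = \frac{3}{8} \cdot \frac{1}{16} \cdot 112 = \frac{3}{128} \cdot 112 = \frac{21}{8}$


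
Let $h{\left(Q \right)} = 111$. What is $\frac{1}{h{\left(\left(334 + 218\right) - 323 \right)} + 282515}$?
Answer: $\frac{1}{282626} \approx 3.5382 \cdot 10^{-6}$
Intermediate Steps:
$\frac{1}{h{\left(\left(334 + 218\right) - 323 \right)} + 282515} = \frac{1}{111 + 282515} = \frac{1}{282626}$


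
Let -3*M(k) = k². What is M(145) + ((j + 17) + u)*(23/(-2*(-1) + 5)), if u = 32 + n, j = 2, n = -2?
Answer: -20542/3 ≈ -6847.3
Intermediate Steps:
u = 30 (u = 32 - 2 = 30)
M(k) = -k²/3
M(145) + ((j + 17) + u)*(23/(-2*(-1) + 5)) = -⅓*145² + ((2 + 17) + 30)*(23/(-2*(-1) + 5)) = -⅓*21025 + (19 + 30)*(23/(2 + 5)) = -21025/3 + 49*(23/7) = -21025/3 + 161 = -20542/3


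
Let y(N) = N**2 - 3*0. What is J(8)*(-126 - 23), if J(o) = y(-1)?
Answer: -149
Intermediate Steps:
y(N) = N**2 (y(N) = N**2 + 0 = N**2)
J(o) = 1 (J(o) = (-1)**2 = 1)
J(8)*(-126 - 23) = 1*(-126 - 23) = 1*(-149) = -149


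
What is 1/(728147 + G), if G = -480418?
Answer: 1/247729 ≈ 4.0367e-6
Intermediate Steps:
1/(728147 + G) = 1/(728147 - 480418) = 1/247729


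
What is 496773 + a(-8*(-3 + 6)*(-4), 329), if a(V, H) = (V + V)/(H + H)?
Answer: 163438413/329 ≈ 4.9677e+5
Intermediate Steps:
a(V, H) = V/H (a(V, H) = (2*V)/((2*H)) = (2*V)*(1/(2*H)) = V/H)
496773 + a(-8*(-3 + 6)*(-4), 329) = 496773 + (-8*(-3 + 6)*(-4))/329 = 496773 + (-8*3*(-4))*(1/329) = 496773 - 24*(-4)*(1/329) = 496773 + 96*(1/329) = 496773 + 96/329 = 163438413/329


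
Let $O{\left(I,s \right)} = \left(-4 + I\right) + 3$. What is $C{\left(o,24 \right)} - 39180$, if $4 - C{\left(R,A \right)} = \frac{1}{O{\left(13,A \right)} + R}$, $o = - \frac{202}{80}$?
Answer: $- \frac{14847744}{379} \approx -39176.0$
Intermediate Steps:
$O{\left(I,s \right)} = -1 + I$
$o = - \frac{101}{40}$ ($o = \left(-202\right) \frac{1}{80} = - \frac{101}{40} \approx -2.525$)
$C{\left(R,A \right)} = 4 - \frac{1}{12 + R}$ ($C{\left(R,A \right)} = 4 - \frac{1}{\left(-1 + 13\right) + R} = 4 - \frac{1}{12 + R}$)
$C{\left(o,24 \right)} - 39180 = \frac{47 + 4 \left(- \frac{101}{40}\right)}{12 - \frac{101}{40}} - 39180 = \frac{47 - \frac{101}{10}}{\frac{379}{40}} - 39180 = \frac{40}{379} \cdot \frac{369}{10} - 39180 = \frac{1476}{379} - 39180 = - \frac{14847744}{379}$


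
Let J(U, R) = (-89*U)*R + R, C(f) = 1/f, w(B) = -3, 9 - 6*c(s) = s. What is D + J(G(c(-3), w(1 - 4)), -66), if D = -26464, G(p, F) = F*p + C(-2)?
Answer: -64711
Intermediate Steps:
c(s) = 3/2 - s/6
C(f) = 1/f
G(p, F) = -½ + F*p (G(p, F) = F*p + 1/(-2) = F*p - ½ = -½ + F*p)
J(U, R) = R - 89*R*U (J(U, R) = -89*R*U + R = R - 89*R*U)
D + J(G(c(-3), w(1 - 4)), -66) = -26464 - 66*(1 - 89*(-½ - 3*(3/2 - ⅙*(-3)))) = -26464 - 66*(1 - 89*(-½ - 3*(3/2 + ½))) = -26464 - 66*(1 - 89*(-½ - 3*2)) = -26464 - 66*(1 - 89*(-½ - 6)) = -26464 - 66*(1 - 89*(-13/2)) = -26464 - 66*(1 + 1157/2) = -26464 - 66*1159/2 = -26464 - 38247 = -64711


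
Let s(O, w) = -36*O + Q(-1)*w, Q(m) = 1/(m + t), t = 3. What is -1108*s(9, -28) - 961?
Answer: 373543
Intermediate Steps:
Q(m) = 1/(3 + m) (Q(m) = 1/(m + 3) = 1/(3 + m))
s(O, w) = w/2 - 36*O (s(O, w) = -36*O + w/(3 - 1) = -36*O + w/2 = w/2 - 36*O)
-1108*s(9, -28) - 961 = -1108*((1/2)*(-28) - 36*9) - 961 = -1108*(-14 - 324) - 961 = -1108*(-338) - 961 = 374504 - 961 = 373543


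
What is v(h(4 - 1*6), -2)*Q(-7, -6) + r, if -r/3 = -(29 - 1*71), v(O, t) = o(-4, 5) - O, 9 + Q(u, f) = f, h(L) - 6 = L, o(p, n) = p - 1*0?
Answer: -6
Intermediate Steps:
o(p, n) = p (o(p, n) = p + 0 = p)
h(L) = 6 + L
Q(u, f) = -9 + f
v(O, t) = -4 - O
r = -126 (r = -(-3)*(29 - 1*71) = -(-3)*(29 - 71) = -(-3)*(-42) = -3*42 = -126)
v(h(4 - 1*6), -2)*Q(-7, -6) + r = (-4 - (6 + (4 - 1*6)))*(-9 - 6) - 126 = (-4 - (6 + (4 - 6)))*(-15) - 126 = (-4 - (6 - 2))*(-15) - 126 = (-4 - 1*4)*(-15) - 126 = (-4 - 4)*(-15) - 126 = -8*(-15) - 126 = 120 - 126 = -6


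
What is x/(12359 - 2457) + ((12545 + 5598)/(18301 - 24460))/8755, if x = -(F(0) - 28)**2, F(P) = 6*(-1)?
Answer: -31256768003/266968044795 ≈ -0.11708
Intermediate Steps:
F(P) = -6
x = -1156 (x = -(-6 - 28)**2 = -1*(-34)**2 = -1*1156 = -1156)
x/(12359 - 2457) + ((12545 + 5598)/(18301 - 24460))/8755 = -1156/(12359 - 2457) + ((12545 + 5598)/(18301 - 24460))/8755 = -1156/9902 + (18143/(-6159))*(1/8755) = -1156*1/9902 + (18143*(-1/6159))*(1/8755) = -578/4951 - 18143/6159*1/8755 = -578/4951 - 18143/53922045 = -31256768003/266968044795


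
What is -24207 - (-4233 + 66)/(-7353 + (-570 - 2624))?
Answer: -255315396/10547 ≈ -24207.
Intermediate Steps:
-24207 - (-4233 + 66)/(-7353 + (-570 - 2624)) = -24207 - (-4167)/(-7353 - 3194) = -24207 - (-4167)/(-10547) = -24207 - (-4167)*(-1)/10547 = -24207 - 1*4167/10547 = -24207 - 4167/10547 = -255315396/10547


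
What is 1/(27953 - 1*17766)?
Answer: 1/10187 ≈ 9.8164e-5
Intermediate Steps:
1/(27953 - 1*17766) = 1/(27953 - 17766) = 1/10187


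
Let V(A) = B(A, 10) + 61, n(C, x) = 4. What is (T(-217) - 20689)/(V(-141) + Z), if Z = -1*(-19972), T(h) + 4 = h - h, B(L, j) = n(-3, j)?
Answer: -20693/20037 ≈ -1.0327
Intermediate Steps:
B(L, j) = 4
T(h) = -4 (T(h) = -4 + (h - h) = -4 + 0 = -4)
Z = 19972
V(A) = 65 (V(A) = 4 + 61 = 65)
(T(-217) - 20689)/(V(-141) + Z) = (-4 - 20689)/(65 + 19972) = -20693/20037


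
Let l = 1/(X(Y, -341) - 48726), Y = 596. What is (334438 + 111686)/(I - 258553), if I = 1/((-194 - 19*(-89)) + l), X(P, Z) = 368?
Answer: -32295775148700/18717149336167 ≈ -1.7255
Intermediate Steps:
l = -1/48358 (l = 1/(368 - 48726) = 1/(-48358) = -1/48358 ≈ -2.0679e-5)
I = 48358/72391925 (I = 1/((-194 - 19*(-89)) - 1/48358) = 1/((-194 + 1691) - 1/48358) = 1/(1497 - 1/48358) = 1/(72391925/48358) = 48358/72391925 ≈ 0.00066800)
(334438 + 111686)/(I - 258553) = (334438 + 111686)/(48358/72391925 - 258553) = 446124/(-18717149336167/72391925) = 446124*(-72391925/18717149336167) = -32295775148700/18717149336167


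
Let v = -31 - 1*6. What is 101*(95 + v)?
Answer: 5858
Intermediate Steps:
v = -37 (v = -31 - 6 = -37)
101*(95 + v) = 101*(95 - 37) = 101*58 = 5858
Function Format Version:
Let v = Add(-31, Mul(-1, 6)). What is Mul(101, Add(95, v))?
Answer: 5858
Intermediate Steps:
v = -37 (v = Add(-31, -6) = -37)
Mul(101, Add(95, v)) = Mul(101, Add(95, -37)) = Mul(101, 58) = 5858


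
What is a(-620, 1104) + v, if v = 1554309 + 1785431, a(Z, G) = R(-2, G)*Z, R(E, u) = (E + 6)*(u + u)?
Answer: -2136100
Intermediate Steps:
R(E, u) = 2*u*(6 + E) (R(E, u) = (6 + E)*(2*u) = 2*u*(6 + E))
a(Z, G) = 8*G*Z (a(Z, G) = (2*G*(6 - 2))*Z = (2*G*4)*Z = (8*G)*Z = 8*G*Z)
v = 3339740
a(-620, 1104) + v = 8*1104*(-620) + 3339740 = -5475840 + 3339740 = -2136100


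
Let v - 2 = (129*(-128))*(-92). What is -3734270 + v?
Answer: -2215164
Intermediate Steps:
v = 1519106 (v = 2 + (129*(-128))*(-92) = 2 - 16512*(-92) = 2 + 1519104 = 1519106)
-3734270 + v = -3734270 + 1519106 = -2215164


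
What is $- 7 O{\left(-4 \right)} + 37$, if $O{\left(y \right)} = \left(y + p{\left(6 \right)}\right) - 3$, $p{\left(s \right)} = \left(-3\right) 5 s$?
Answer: $716$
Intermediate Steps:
$p{\left(s \right)} = - 15 s$
$O{\left(y \right)} = -93 + y$ ($O{\left(y \right)} = \left(y - 90\right) - 3 = \left(-90 + y\right) - 3 = -93 + y$)
$- 7 O{\left(-4 \right)} + 37 = - 7 \left(-93 - 4\right) + 37 = \left(-7\right) \left(-97\right) + 37 = 679 + 37 = 716$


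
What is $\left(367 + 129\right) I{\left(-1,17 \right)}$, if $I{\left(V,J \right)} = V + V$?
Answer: $-992$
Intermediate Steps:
$I{\left(V,J \right)} = 2 V$
$\left(367 + 129\right) I{\left(-1,17 \right)} = \left(367 + 129\right) 2 \left(-1\right) = 496 \left(-2\right) = -992$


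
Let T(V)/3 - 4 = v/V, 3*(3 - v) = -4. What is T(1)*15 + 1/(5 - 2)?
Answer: 1126/3 ≈ 375.33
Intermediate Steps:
v = 13/3 (v = 3 - ⅓*(-4) = 3 + 4/3 = 13/3 ≈ 4.3333)
T(V) = 12 + 13/V (T(V) = 12 + 3*(13/(3*V)) = 12 + 13/V)
T(1)*15 + 1/(5 - 2) = (12 + 13/1)*15 + 1/(5 - 2) = (12 + 13*1)*15 + 1/3 = (12 + 13)*15 + ⅓ = 25*15 + ⅓ = 375 + ⅓ = 1126/3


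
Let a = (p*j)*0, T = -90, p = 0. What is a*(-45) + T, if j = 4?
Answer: -90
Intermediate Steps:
a = 0 (a = (0*4)*0 = 0*0 = 0)
a*(-45) + T = 0*(-45) - 90 = 0 - 90 = -90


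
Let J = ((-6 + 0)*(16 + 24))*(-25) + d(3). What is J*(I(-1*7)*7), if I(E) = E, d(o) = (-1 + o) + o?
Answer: -294245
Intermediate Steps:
d(o) = -1 + 2*o
J = 6005 (J = ((-6 + 0)*(16 + 24))*(-25) + (-1 + 2*3) = -6*40*(-25) + (-1 + 6) = -240*(-25) + 5 = 6000 + 5 = 6005)
J*(I(-1*7)*7) = 6005*(-1*7*7) = 6005*(-7*7) = 6005*(-49) = -294245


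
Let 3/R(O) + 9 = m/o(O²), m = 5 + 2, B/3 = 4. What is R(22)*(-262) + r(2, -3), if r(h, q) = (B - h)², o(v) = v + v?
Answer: 1631348/8705 ≈ 187.40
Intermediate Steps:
B = 12 (B = 3*4 = 12)
o(v) = 2*v
m = 7
R(O) = 3/(-9 + 7/(2*O²)) (R(O) = 3/(-9 + 7/((2*O²))) = 3/(-9 + 7*(1/(2*O²))) = 3/(-9 + 7/(2*O²)))
r(h, q) = (12 - h)²
R(22)*(-262) + r(2, -3) = -6*22²/(-7 + 18*22²)*(-262) + (-12 + 2)² = -6*484/(-7 + 18*484)*(-262) + (-10)² = -6*484/(-7 + 8712)*(-262) + 100 = -6*484/8705*(-262) + 100 = -6*484*1/8705*(-262) + 100 = -2904/8705*(-262) + 100 = 760848/8705 + 100 = 1631348/8705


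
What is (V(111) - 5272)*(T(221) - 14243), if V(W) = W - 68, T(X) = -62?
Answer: 74800845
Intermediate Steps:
V(W) = -68 + W
(V(111) - 5272)*(T(221) - 14243) = ((-68 + 111) - 5272)*(-62 - 14243) = (43 - 5272)*(-14305) = -5229*(-14305) = 74800845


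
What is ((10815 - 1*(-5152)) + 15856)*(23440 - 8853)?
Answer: 464202101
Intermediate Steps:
((10815 - 1*(-5152)) + 15856)*(23440 - 8853) = ((10815 + 5152) + 15856)*14587 = (15967 + 15856)*14587 = 31823*14587 = 464202101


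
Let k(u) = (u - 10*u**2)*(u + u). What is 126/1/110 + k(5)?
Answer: 11410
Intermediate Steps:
k(u) = 2*u*(u - 10*u**2) (k(u) = (u - 10*u**2)*(2*u) = 2*u*(u - 10*u**2))
126/1/110 + k(5) = 126/1/110 + 5**2*(2 - 20*5) = 126/(1/110) + 25*(2 - 100) = 110*126 + 25*(-98) = 13860 - 2450 = 11410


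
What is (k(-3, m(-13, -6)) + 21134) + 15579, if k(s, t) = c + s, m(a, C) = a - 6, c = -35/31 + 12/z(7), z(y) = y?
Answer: 7966197/217 ≈ 36711.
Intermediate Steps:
c = 127/217 (c = -35/31 + 12/7 = 127/217 ≈ 0.58525)
m(a, C) = -6 + a
k(s, t) = 127/217 + s
(k(-3, m(-13, -6)) + 21134) + 15579 = ((127/217 - 3) + 21134) + 15579 = (-524/217 + 21134) + 15579 = 4585554/217 + 15579 = 7966197/217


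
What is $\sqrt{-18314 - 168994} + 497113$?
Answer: $497113 + 66 i \sqrt{43} \approx 4.9711 \cdot 10^{5} + 432.79 i$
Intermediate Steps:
$\sqrt{-18314 - 168994} + 497113 = \sqrt{-187308} + 497113 = 66 i \sqrt{43} + 497113 = 497113 + 66 i \sqrt{43}$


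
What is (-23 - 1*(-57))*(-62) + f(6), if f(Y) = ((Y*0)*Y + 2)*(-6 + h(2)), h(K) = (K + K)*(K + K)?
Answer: -2088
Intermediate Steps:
h(K) = 4*K² (h(K) = (2*K)*(2*K) = 4*K²)
f(Y) = 20 (f(Y) = ((Y*0)*Y + 2)*(-6 + 4*2²) = (0*Y + 2)*(-6 + 4*4) = (0 + 2)*(-6 + 16) = 2*10 = 20)
(-23 - 1*(-57))*(-62) + f(6) = (-23 - 1*(-57))*(-62) + 20 = (-23 + 57)*(-62) + 20 = 34*(-62) + 20 = -2108 + 20 = -2088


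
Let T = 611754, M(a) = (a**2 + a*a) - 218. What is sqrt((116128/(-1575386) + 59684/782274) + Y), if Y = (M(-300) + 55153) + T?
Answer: sqrt(80370318942139253695846707867)/308095876941 ≈ 920.16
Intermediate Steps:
M(a) = -218 + 2*a**2 (M(a) = (a**2 + a**2) - 218 = 2*a**2 - 218 = -218 + 2*a**2)
Y = 846689 (Y = ((-218 + 2*(-300)**2) + 55153) + 611754 = ((-218 + 2*90000) + 55153) + 611754 = ((-218 + 180000) + 55153) + 611754 = (179782 + 55153) + 611754 = 234935 + 611754 = 846689)
sqrt((116128/(-1575386) + 59684/782274) + Y) = sqrt((116128/(-1575386) + 59684/782274) + 846689) = sqrt((116128*(-1/1575386) + 59684*(1/782274)) + 846689) = sqrt((-58064/787693 + 29842/391137) + 846689) = sqrt(795355738/308095876941 + 846689) = sqrt(260861390746654087/308095876941) = sqrt(80370318942139253695846707867)/308095876941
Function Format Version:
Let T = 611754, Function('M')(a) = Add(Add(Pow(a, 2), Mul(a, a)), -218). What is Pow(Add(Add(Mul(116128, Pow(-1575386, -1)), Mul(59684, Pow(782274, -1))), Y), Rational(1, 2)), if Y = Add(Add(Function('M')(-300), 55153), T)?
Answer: Mul(Rational(1, 308095876941), Pow(80370318942139253695846707867, Rational(1, 2))) ≈ 920.16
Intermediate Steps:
Function('M')(a) = Add(-218, Mul(2, Pow(a, 2))) (Function('M')(a) = Add(Add(Pow(a, 2), Pow(a, 2)), -218) = Add(Mul(2, Pow(a, 2)), -218) = Add(-218, Mul(2, Pow(a, 2))))
Y = 846689 (Y = Add(Add(Add(-218, Mul(2, Pow(-300, 2))), 55153), 611754) = Add(Add(Add(-218, Mul(2, 90000)), 55153), 611754) = Add(Add(Add(-218, 180000), 55153), 611754) = Add(Add(179782, 55153), 611754) = Add(234935, 611754) = 846689)
Pow(Add(Add(Mul(116128, Pow(-1575386, -1)), Mul(59684, Pow(782274, -1))), Y), Rational(1, 2)) = Pow(Add(Add(Mul(116128, Pow(-1575386, -1)), Mul(59684, Pow(782274, -1))), 846689), Rational(1, 2)) = Pow(Add(Add(Mul(116128, Rational(-1, 1575386)), Mul(59684, Rational(1, 782274))), 846689), Rational(1, 2)) = Pow(Add(Add(Rational(-58064, 787693), Rational(29842, 391137)), 846689), Rational(1, 2)) = Pow(Add(Rational(795355738, 308095876941), 846689), Rational(1, 2)) = Pow(Rational(260861390746654087, 308095876941), Rational(1, 2)) = Mul(Rational(1, 308095876941), Pow(80370318942139253695846707867, Rational(1, 2)))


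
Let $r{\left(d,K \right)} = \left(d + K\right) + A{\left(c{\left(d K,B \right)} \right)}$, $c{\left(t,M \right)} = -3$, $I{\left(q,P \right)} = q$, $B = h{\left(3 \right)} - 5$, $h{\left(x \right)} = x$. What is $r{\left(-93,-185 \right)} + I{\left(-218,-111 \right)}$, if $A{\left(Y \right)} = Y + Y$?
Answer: $-502$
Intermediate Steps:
$B = -2$ ($B = 3 - 5 = -2$)
$A{\left(Y \right)} = 2 Y$
$r{\left(d,K \right)} = -6 + K + d$ ($r{\left(d,K \right)} = \left(d + K\right) + 2 \left(-3\right) = \left(K + d\right) - 6 = -6 + K + d$)
$r{\left(-93,-185 \right)} + I{\left(-218,-111 \right)} = \left(-6 - 185 - 93\right) - 218 = -284 - 218 = -502$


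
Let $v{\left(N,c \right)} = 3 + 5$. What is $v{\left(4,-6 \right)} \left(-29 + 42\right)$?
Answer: $104$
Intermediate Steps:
$v{\left(N,c \right)} = 8$
$v{\left(4,-6 \right)} \left(-29 + 42\right) = 8 \left(-29 + 42\right) = 8 \cdot 13 = 104$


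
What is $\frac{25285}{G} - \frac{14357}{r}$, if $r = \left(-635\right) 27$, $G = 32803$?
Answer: $\frac{904463996}{562407435} \approx 1.6082$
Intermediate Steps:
$r = -17145$
$\frac{25285}{G} - \frac{14357}{r} = \frac{25285}{32803} - \frac{14357}{-17145} = 25285 \cdot \frac{1}{32803} - - \frac{14357}{17145} = \frac{25285}{32803} + \frac{14357}{17145} = \frac{904463996}{562407435}$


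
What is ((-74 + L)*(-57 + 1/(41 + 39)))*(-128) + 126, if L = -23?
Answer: -3537154/5 ≈ -7.0743e+5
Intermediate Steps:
((-74 + L)*(-57 + 1/(41 + 39)))*(-128) + 126 = ((-74 - 23)*(-57 + 1/(41 + 39)))*(-128) + 126 = -97*(-57 + 1/80)*(-128) + 126 = -97*(-4559/80)*(-128) + 126 = (442223/80)*(-128) + 126 = -3537784/5 + 126 = -3537154/5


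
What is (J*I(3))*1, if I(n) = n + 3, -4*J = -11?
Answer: 33/2 ≈ 16.500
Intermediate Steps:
J = 11/4 (J = -¼*(-11) = 11/4 ≈ 2.7500)
I(n) = 3 + n
(J*I(3))*1 = (11*(3 + 3)/4)*1 = ((11/4)*6)*1 = (33/2)*1 = 33/2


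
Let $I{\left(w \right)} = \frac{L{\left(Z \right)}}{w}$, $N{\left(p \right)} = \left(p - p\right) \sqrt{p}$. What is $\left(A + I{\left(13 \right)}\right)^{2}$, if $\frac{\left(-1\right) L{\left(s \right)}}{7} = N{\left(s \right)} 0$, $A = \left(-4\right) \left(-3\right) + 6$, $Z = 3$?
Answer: $324$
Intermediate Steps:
$N{\left(p \right)} = 0$ ($N{\left(p \right)} = 0 \sqrt{p} = 0$)
$A = 18$ ($A = 12 + 6 = 18$)
$L{\left(s \right)} = 0$ ($L{\left(s \right)} = - 7 \cdot 0 \cdot 0 = \left(-7\right) 0 = 0$)
$I{\left(w \right)} = 0$ ($I{\left(w \right)} = \frac{0}{w} = 0$)
$\left(A + I{\left(13 \right)}\right)^{2} = \left(18 + 0\right)^{2} = 18^{2} = 324$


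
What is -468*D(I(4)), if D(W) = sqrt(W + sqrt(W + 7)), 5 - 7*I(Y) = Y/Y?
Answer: -468*sqrt(28 + 7*sqrt(371))/7 ≈ -853.13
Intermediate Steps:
I(Y) = 4/7 (I(Y) = 5/7 - Y/(7*Y) = 5/7 - 1/7*1 = 5/7 - 1/7 = 4/7)
D(W) = sqrt(W + sqrt(7 + W))
-468*D(I(4)) = -468*sqrt(4/7 + sqrt(7 + 4/7)) = -468*sqrt(4/7 + sqrt(53/7)) = -468*sqrt(4/7 + sqrt(371)/7)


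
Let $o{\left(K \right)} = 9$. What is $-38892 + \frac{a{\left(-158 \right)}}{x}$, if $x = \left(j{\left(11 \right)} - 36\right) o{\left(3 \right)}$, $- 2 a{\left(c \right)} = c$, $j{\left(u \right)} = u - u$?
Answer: $- \frac{12601087}{324} \approx -38892.0$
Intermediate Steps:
$j{\left(u \right)} = 0$
$a{\left(c \right)} = - \frac{c}{2}$
$x = -324$ ($x = \left(0 - 36\right) 9 = \left(-36\right) 9 = -324$)
$-38892 + \frac{a{\left(-158 \right)}}{x} = -38892 + \frac{\left(- \frac{1}{2}\right) \left(-158\right)}{-324} = -38892 + 79 \left(- \frac{1}{324}\right) = -38892 - \frac{79}{324} = - \frac{12601087}{324}$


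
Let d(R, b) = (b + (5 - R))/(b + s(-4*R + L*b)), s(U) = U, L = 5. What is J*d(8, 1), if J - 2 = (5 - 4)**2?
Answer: 3/13 ≈ 0.23077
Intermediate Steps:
J = 3 (J = 2 + (5 - 4)**2 = 2 + 1**2 = 2 + 1 = 3)
d(R, b) = (5 + b - R)/(-4*R + 6*b) (d(R, b) = (b + (5 - R))/(b + (-4*R + 5*b)) = (5 + b - R)/(-4*R + 6*b))
J*d(8, 1) = 3*((5 + 1 - 1*8)/(2*(-2*8 + 3*1))) = 3*((5 + 1 - 8)/(2*(-16 + 3))) = 3*((1/2)*(-2)/(-13)) = 3*((1/2)*(-1/13)*(-2)) = 3*(1/13) = 3/13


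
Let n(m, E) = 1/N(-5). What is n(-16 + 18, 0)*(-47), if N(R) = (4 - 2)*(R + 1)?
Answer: 47/8 ≈ 5.8750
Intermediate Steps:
N(R) = 2 + 2*R (N(R) = 2*(1 + R) = 2 + 2*R)
n(m, E) = -⅛ (n(m, E) = 1/(2 + 2*(-5)) = 1/(2 - 10) = 1/(-8) = -⅛)
n(-16 + 18, 0)*(-47) = -⅛*(-47) = 47/8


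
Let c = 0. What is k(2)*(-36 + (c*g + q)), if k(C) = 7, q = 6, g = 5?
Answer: -210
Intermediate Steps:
k(2)*(-36 + (c*g + q)) = 7*(-36 + (0*5 + 6)) = 7*(-36 + (0 + 6)) = 7*(-36 + 6) = 7*(-30) = -210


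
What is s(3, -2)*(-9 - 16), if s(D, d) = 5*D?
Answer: -375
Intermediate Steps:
s(3, -2)*(-9 - 16) = (5*3)*(-9 - 16) = 15*(-25) = -375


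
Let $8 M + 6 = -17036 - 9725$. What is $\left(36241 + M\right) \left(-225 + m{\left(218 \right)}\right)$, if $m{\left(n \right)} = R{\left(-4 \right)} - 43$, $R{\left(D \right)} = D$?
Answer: $-8947474$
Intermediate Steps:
$m{\left(n \right)} = -47$ ($m{\left(n \right)} = -4 - 43 = -47$)
$M = - \frac{26767}{8}$ ($M = - \frac{3}{4} + \frac{-17036 - 9725}{8} = - \frac{3}{4} + \frac{1}{8} \left(-26761\right) = - \frac{3}{4} - \frac{26761}{8} = - \frac{26767}{8} \approx -3345.9$)
$\left(36241 + M\right) \left(-225 + m{\left(218 \right)}\right) = \left(36241 - \frac{26767}{8}\right) \left(-225 - 47\right) = \frac{263161}{8} \left(-272\right) = -8947474$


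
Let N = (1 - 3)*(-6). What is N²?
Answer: 144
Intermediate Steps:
N = 12 (N = -2*(-6) = 12)
N² = 12² = 144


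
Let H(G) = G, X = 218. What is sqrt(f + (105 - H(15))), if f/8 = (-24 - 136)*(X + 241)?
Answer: 3*I*sqrt(65270) ≈ 766.44*I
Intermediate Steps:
f = -587520 (f = 8*((-24 - 136)*(218 + 241)) = 8*(-160*459) = 8*(-73440) = -587520)
sqrt(f + (105 - H(15))) = sqrt(-587520 + (105 - 1*15)) = sqrt(-587520 + (105 - 15)) = sqrt(-587520 + 90) = sqrt(-587430) = 3*I*sqrt(65270)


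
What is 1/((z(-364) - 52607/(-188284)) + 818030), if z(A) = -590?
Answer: 188284/153910925567 ≈ 1.2233e-6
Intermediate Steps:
1/((z(-364) - 52607/(-188284)) + 818030) = 1/((-590 - 52607/(-188284)) + 818030) = 1/((-590 - 52607*(-1/188284)) + 818030) = 1/((-590 + 52607/188284) + 818030) = 1/(-111034953/188284 + 818030) = 1/(153910925567/188284) = 188284/153910925567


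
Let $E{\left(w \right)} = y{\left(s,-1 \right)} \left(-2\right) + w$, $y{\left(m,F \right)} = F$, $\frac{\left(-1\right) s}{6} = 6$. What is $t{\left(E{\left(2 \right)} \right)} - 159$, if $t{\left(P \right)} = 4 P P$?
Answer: $-95$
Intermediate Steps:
$s = -36$ ($s = \left(-6\right) 6 = -36$)
$E{\left(w \right)} = 2 + w$ ($E{\left(w \right)} = \left(-1\right) \left(-2\right) + w = 2 + w$)
$t{\left(P \right)} = 4 P^{2}$
$t{\left(E{\left(2 \right)} \right)} - 159 = 4 \left(2 + 2\right)^{2} - 159 = 4 \cdot 4^{2} - 159 = 4 \cdot 16 - 159 = 64 - 159 = -95$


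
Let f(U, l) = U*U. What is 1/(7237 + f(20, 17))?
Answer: 1/7637 ≈ 0.00013094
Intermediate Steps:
f(U, l) = U**2
1/(7237 + f(20, 17)) = 1/(7237 + 20**2) = 1/(7237 + 400) = 1/7637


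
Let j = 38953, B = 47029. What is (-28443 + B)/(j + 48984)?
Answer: 18586/87937 ≈ 0.21136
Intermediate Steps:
(-28443 + B)/(j + 48984) = (-28443 + 47029)/(38953 + 48984) = 18586/87937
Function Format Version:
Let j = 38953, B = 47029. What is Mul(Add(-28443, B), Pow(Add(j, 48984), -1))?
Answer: Rational(18586, 87937) ≈ 0.21136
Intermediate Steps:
Mul(Add(-28443, B), Pow(Add(j, 48984), -1)) = Mul(Add(-28443, 47029), Pow(Add(38953, 48984), -1)) = Mul(18586, Pow(87937, -1)) = Mul(18586, Rational(1, 87937)) = Rational(18586, 87937)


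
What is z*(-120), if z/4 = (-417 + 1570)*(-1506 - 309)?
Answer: 1004493600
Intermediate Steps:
z = -8370780 (z = 4*((-417 + 1570)*(-1506 - 309)) = 4*(1153*(-1815)) = 4*(-2092695) = -8370780)
z*(-120) = -8370780*(-120) = 1004493600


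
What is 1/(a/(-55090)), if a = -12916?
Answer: 27545/6458 ≈ 4.2653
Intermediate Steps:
1/(a/(-55090)) = 1/(-12916/(-55090)) = 1/(-12916*(-1/55090)) = 1/(6458/27545) = 27545/6458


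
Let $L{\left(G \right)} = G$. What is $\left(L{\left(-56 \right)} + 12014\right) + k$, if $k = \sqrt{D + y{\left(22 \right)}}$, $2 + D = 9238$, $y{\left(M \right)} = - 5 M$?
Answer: $11958 + 39 \sqrt{6} \approx 12054.0$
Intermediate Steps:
$D = 9236$ ($D = -2 + 9238 = 9236$)
$k = 39 \sqrt{6}$ ($k = \sqrt{9236 - 110} = \sqrt{9126} = 39 \sqrt{6} \approx 95.53$)
$\left(L{\left(-56 \right)} + 12014\right) + k = \left(-56 + 12014\right) + 39 \sqrt{6} = 11958 + 39 \sqrt{6}$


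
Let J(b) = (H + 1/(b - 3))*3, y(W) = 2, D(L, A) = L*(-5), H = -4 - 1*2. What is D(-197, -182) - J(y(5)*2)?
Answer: 1000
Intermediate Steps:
H = -6 (H = -4 - 2 = -6)
D(L, A) = -5*L
J(b) = -18 + 3/(-3 + b) (J(b) = (-6 + 1/(b - 3))*3 = (-6 + 1/(-3 + b))*3 = -18 + 3/(-3 + b))
D(-197, -182) - J(y(5)*2) = -5*(-197) - 3*(19 - 12*2)/(-3 + 2*2) = 985 - 3*(19 - 6*4)/(-3 + 4) = 985 - 3*(19 - 24)/1 = 985 - 3*(-5) = 985 - 1*(-15) = 985 + 15 = 1000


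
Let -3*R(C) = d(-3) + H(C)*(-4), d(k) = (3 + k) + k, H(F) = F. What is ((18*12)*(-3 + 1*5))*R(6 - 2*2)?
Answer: 1584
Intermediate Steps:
d(k) = 3 + 2*k
R(C) = 1 + 4*C/3 (R(C) = -((3 + 2*(-3)) + C*(-4))/3 = -((3 - 6) - 4*C)/3 = -(-3 - 4*C)/3 = 1 + 4*C/3)
((18*12)*(-3 + 1*5))*R(6 - 2*2) = ((18*12)*(-3 + 1*5))*(1 + 4*(6 - 2*2)/3) = (216*(-3 + 5))*(1 + 4*(6 - 4)/3) = (216*2)*(1 + (4/3)*2) = 432*(1 + 8/3) = 432*(11/3) = 1584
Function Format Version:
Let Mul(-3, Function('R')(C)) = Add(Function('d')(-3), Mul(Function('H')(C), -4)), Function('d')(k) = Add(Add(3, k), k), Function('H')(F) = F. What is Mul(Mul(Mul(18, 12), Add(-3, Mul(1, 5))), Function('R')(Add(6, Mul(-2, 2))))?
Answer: 1584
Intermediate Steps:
Function('d')(k) = Add(3, Mul(2, k))
Function('R')(C) = Add(1, Mul(Rational(4, 3), C)) (Function('R')(C) = Mul(Rational(-1, 3), Add(Add(3, Mul(2, -3)), Mul(C, -4))) = Mul(Rational(-1, 3), Add(Add(3, -6), Mul(-4, C))) = Mul(Rational(-1, 3), Add(-3, Mul(-4, C))) = Add(1, Mul(Rational(4, 3), C)))
Mul(Mul(Mul(18, 12), Add(-3, Mul(1, 5))), Function('R')(Add(6, Mul(-2, 2)))) = Mul(Mul(Mul(18, 12), Add(-3, Mul(1, 5))), Add(1, Mul(Rational(4, 3), Add(6, Mul(-2, 2))))) = Mul(Mul(216, Add(-3, 5)), Add(1, Mul(Rational(4, 3), Add(6, -4)))) = Mul(Mul(216, 2), Add(1, Mul(Rational(4, 3), 2))) = Mul(432, Add(1, Rational(8, 3))) = Mul(432, Rational(11, 3)) = 1584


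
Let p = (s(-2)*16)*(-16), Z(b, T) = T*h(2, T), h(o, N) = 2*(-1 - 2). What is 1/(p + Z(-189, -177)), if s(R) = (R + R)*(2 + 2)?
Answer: 1/5158 ≈ 0.00019387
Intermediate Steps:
h(o, N) = -6 (h(o, N) = 2*(-3) = -6)
Z(b, T) = -6*T (Z(b, T) = T*(-6) = -6*T)
s(R) = 8*R (s(R) = (2*R)*4 = 8*R)
p = 4096 (p = ((8*(-2))*16)*(-16) = -16*16*(-16) = -256*(-16) = 4096)
1/(p + Z(-189, -177)) = 1/(4096 - 6*(-177)) = 1/(4096 + 1062) = 1/5158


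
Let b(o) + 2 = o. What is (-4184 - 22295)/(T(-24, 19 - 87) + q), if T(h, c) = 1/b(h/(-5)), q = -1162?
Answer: 370706/16263 ≈ 22.794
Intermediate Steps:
b(o) = -2 + o
T(h, c) = 1/(-2 - h/5) (T(h, c) = 1/(-2 + h/(-5)) = 1/(-2 + h*(-1/5)) = 1/(-2 - h/5))
(-4184 - 22295)/(T(-24, 19 - 87) + q) = (-4184 - 22295)/(-5/(10 - 24) - 1162) = -26479/(-5/(-14) - 1162) = -26479/(-5*(-1/14) - 1162) = -26479/(5/14 - 1162) = -26479/(-16263/14) = -26479*(-14/16263) = 370706/16263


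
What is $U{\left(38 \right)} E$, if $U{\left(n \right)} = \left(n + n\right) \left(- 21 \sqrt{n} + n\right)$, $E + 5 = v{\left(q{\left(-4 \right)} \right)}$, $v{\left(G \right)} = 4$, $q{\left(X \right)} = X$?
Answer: $-2888 + 1596 \sqrt{38} \approx 6950.4$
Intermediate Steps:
$E = -1$ ($E = -5 + 4 = -1$)
$U{\left(n \right)} = 2 n \left(n - 21 \sqrt{n}\right)$
$U{\left(38 \right)} E = \left(- 42 \cdot 38^{\frac{3}{2}} + 2 \cdot 38^{2}\right) \left(-1\right) = \left(- 42 \cdot 38 \sqrt{38} + 2 \cdot 1444\right) \left(-1\right) = \left(- 1596 \sqrt{38} + 2888\right) \left(-1\right) = \left(2888 - 1596 \sqrt{38}\right) \left(-1\right) = -2888 + 1596 \sqrt{38}$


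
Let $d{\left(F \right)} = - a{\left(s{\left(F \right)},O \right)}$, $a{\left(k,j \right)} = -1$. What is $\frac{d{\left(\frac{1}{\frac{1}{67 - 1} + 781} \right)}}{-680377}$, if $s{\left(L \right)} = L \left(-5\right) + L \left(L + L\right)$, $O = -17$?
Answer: $- \frac{1}{680377} \approx -1.4698 \cdot 10^{-6}$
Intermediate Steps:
$s{\left(L \right)} = - 5 L + 2 L^{2}$ ($s{\left(L \right)} = - 5 L + L 2 L = - 5 L + 2 L^{2}$)
$d{\left(F \right)} = 1$ ($d{\left(F \right)} = \left(-1\right) \left(-1\right) = 1$)
$\frac{d{\left(\frac{1}{\frac{1}{67 - 1} + 781} \right)}}{-680377} = 1 \frac{1}{-680377} = 1 \left(- \frac{1}{680377}\right) = - \frac{1}{680377}$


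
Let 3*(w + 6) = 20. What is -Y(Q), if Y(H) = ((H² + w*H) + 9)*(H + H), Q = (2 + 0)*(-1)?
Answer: 140/3 ≈ 46.667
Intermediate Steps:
w = ⅔ (w = -6 + (⅓)*20 = -6 + 20/3 = ⅔ ≈ 0.66667)
Q = -2 (Q = 2*(-1) = -2)
Y(H) = 2*H*(9 + H² + 2*H/3) (Y(H) = ((H² + 2*H/3) + 9)*(H + H) = (9 + H² + 2*H/3)*(2*H) = 2*H*(9 + H² + 2*H/3))
-Y(Q) = -2*(-2)*(27 + 2*(-2) + 3*(-2)²)/3 = -2*(-2)*(27 - 4 + 3*4)/3 = -2*(-2)*(27 - 4 + 12)/3 = -2*(-2)*35/3 = -1*(-140/3) = 140/3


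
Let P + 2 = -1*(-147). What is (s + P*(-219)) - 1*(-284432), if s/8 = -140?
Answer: 251557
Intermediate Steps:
P = 145 (P = -2 - 1*(-147) = -2 + 147 = 145)
s = -1120 (s = 8*(-140) = -1120)
(s + P*(-219)) - 1*(-284432) = (-1120 + 145*(-219)) - 1*(-284432) = (-1120 - 31755) + 284432 = -32875 + 284432 = 251557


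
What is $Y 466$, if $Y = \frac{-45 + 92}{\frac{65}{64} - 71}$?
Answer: $- \frac{1401728}{4479} \approx -312.96$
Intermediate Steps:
$Y = - \frac{3008}{4479}$ ($Y = \frac{47}{65 \cdot \frac{1}{64} - 71} = \frac{47}{\frac{65}{64} - 71} = \frac{47}{- \frac{4479}{64}} = 47 \left(- \frac{64}{4479}\right) = - \frac{3008}{4479} \approx -0.67158$)
$Y 466 = \left(- \frac{3008}{4479}\right) 466 = - \frac{1401728}{4479}$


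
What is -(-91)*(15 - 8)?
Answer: 637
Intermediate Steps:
-(-91)*(15 - 8) = -(-91)*7 = -7*(-91) = 637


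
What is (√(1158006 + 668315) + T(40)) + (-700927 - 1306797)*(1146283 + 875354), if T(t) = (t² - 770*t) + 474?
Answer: -4058889152914 + √1826321 ≈ -4.0589e+12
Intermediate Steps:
T(t) = 474 + t² - 770*t
(√(1158006 + 668315) + T(40)) + (-700927 - 1306797)*(1146283 + 875354) = (√(1158006 + 668315) + (474 + 40² - 770*40)) + (-700927 - 1306797)*(1146283 + 875354) = (√1826321 + (474 + 1600 - 30800)) - 2007724*2021637 = (√1826321 - 28726) - 4058889124188 = (-28726 + √1826321) - 4058889124188 = -4058889152914 + √1826321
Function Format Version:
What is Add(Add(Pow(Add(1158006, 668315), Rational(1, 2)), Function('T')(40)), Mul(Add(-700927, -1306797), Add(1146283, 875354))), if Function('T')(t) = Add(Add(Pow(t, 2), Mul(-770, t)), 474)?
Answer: Add(-4058889152914, Pow(1826321, Rational(1, 2))) ≈ -4.0589e+12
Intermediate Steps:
Function('T')(t) = Add(474, Pow(t, 2), Mul(-770, t))
Add(Add(Pow(Add(1158006, 668315), Rational(1, 2)), Function('T')(40)), Mul(Add(-700927, -1306797), Add(1146283, 875354))) = Add(Add(Pow(Add(1158006, 668315), Rational(1, 2)), Add(474, Pow(40, 2), Mul(-770, 40))), Mul(Add(-700927, -1306797), Add(1146283, 875354))) = Add(Add(Pow(1826321, Rational(1, 2)), Add(474, 1600, -30800)), Mul(-2007724, 2021637)) = Add(Add(Pow(1826321, Rational(1, 2)), -28726), -4058889124188) = Add(Add(-28726, Pow(1826321, Rational(1, 2))), -4058889124188) = Add(-4058889152914, Pow(1826321, Rational(1, 2)))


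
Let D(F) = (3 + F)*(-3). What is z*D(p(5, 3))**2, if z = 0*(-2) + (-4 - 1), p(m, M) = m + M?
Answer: -5445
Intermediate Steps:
p(m, M) = M + m
D(F) = -9 - 3*F
z = -5 (z = 0 - 5 = -5)
z*D(p(5, 3))**2 = -5*(-9 - 3*(3 + 5))**2 = -5*(-9 - 3*8)**2 = -5*(-9 - 24)**2 = -5*(-33)**2 = -5*1089 = -5445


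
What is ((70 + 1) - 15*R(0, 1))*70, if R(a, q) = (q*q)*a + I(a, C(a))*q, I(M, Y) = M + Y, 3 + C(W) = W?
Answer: 8120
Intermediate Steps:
C(W) = -3 + W
R(a, q) = a*q² + q*(-3 + 2*a) (R(a, q) = (q*q)*a + (a + (-3 + a))*q = q²*a + (-3 + 2*a)*q = a*q² + q*(-3 + 2*a))
((70 + 1) - 15*R(0, 1))*70 = ((70 + 1) - 15*(-3 + 2*0 + 0*1))*70 = (71 - 15*(-3 + 0 + 0))*70 = (71 - 15*(-3))*70 = (71 + 45)*70 = 116*70 = 8120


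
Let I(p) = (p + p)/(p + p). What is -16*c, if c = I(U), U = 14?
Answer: -16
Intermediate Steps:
I(p) = 1 (I(p) = (2*p)/((2*p)) = (2*p)*(1/(2*p)) = 1)
c = 1
-16*c = -16*1 = -16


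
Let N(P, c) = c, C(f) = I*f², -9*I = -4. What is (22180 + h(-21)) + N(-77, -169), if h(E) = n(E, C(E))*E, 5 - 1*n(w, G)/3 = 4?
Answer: 21948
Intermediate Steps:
I = 4/9 (I = -⅑*(-4) = 4/9 ≈ 0.44444)
C(f) = 4*f²/9
n(w, G) = 3 (n(w, G) = 15 - 3*4 = 15 - 12 = 3)
h(E) = 3*E
(22180 + h(-21)) + N(-77, -169) = (22180 + 3*(-21)) - 169 = (22180 - 63) - 169 = 22117 - 169 = 21948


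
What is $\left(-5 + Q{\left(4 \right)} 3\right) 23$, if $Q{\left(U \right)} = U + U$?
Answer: $437$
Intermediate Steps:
$Q{\left(U \right)} = 2 U$
$\left(-5 + Q{\left(4 \right)} 3\right) 23 = \left(-5 + 2 \cdot 4 \cdot 3\right) 23 = \left(-5 + 8 \cdot 3\right) 23 = \left(-5 + 24\right) 23 = 19 \cdot 23 = 437$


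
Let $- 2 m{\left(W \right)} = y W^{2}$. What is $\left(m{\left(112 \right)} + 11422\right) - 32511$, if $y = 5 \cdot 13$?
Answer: $-428769$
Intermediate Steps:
$y = 65$
$m{\left(W \right)} = - \frac{65 W^{2}}{2}$
$\left(m{\left(112 \right)} + 11422\right) - 32511 = \left(- \frac{65 \cdot 112^{2}}{2} + 11422\right) - 32511 = \left(\left(- \frac{65}{2}\right) 12544 + 11422\right) - 32511 = \left(-407680 + 11422\right) - 32511 = -396258 - 32511 = -428769$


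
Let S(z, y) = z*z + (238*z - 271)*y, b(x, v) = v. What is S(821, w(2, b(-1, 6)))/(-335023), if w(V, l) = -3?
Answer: -6820/25771 ≈ -0.26464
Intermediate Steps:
S(z, y) = z**2 + y*(-271 + 238*z) (S(z, y) = z**2 + (-271 + 238*z)*y = z**2 + y*(-271 + 238*z))
S(821, w(2, b(-1, 6)))/(-335023) = (821**2 - 271*(-3) + 238*(-3)*821)/(-335023) = (674041 + 813 - 586194)*(-1/335023) = 88660*(-1/335023) = -6820/25771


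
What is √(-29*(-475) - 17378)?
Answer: I*√3603 ≈ 60.025*I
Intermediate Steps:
√(-29*(-475) - 17378) = √(13775 - 17378) = √(-3603) = I*√3603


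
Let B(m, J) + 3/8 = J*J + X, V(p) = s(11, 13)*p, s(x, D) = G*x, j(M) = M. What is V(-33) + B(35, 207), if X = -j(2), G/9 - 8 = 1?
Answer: 107549/8 ≈ 13444.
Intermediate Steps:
G = 81 (G = 72 + 9*1 = 72 + 9 = 81)
X = -2 (X = -1*2 = -2)
s(x, D) = 81*x
V(p) = 891*p (V(p) = (81*11)*p = 891*p)
B(m, J) = -19/8 + J² (B(m, J) = -3/8 + (J*J - 2) = -3/8 + (J² - 2) = -3/8 + (-2 + J²) = -19/8 + J²)
V(-33) + B(35, 207) = 891*(-33) + (-19/8 + 207²) = -29403 + (-19/8 + 42849) = -29403 + 342773/8 = 107549/8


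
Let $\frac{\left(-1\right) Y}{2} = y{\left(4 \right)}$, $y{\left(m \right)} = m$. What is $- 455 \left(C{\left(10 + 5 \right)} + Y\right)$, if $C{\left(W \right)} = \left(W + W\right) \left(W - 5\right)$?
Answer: $-132860$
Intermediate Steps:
$Y = -8$ ($Y = \left(-2\right) 4 = -8$)
$C{\left(W \right)} = 2 W \left(-5 + W\right)$
$- 455 \left(C{\left(10 + 5 \right)} + Y\right) = - 455 \left(2 \left(10 + 5\right) \left(-5 + \left(10 + 5\right)\right) - 8\right) = - 455 \left(2 \cdot 15 \left(-5 + 15\right) - 8\right) = - 455 \left(2 \cdot 15 \cdot 10 - 8\right) = - 455 \left(300 - 8\right) = \left(-455\right) 292 = -132860$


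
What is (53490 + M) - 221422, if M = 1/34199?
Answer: -5743106467/34199 ≈ -1.6793e+5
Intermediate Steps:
M = 1/34199 ≈ 2.9241e-5
(53490 + M) - 221422 = (53490 + 1/34199) - 221422 = 1829304511/34199 - 221422 = -5743106467/34199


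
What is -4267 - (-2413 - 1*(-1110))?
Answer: -2964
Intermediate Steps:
-4267 - (-2413 - 1*(-1110)) = -4267 - (-2413 + 1110) = -4267 - 1*(-1303) = -4267 + 1303 = -2964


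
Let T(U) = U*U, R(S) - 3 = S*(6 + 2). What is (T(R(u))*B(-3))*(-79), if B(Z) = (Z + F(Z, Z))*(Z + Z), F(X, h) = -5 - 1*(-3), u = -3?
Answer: -1045170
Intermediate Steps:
F(X, h) = -2 (F(X, h) = -5 + 3 = -2)
R(S) = 3 + 8*S (R(S) = 3 + S*(6 + 2) = 3 + S*8 = 3 + 8*S)
B(Z) = 2*Z*(-2 + Z) (B(Z) = (Z - 2)*(Z + Z) = (-2 + Z)*(2*Z) = 2*Z*(-2 + Z))
T(U) = U²
(T(R(u))*B(-3))*(-79) = ((3 + 8*(-3))²*(2*(-3)*(-2 - 3)))*(-79) = ((3 - 24)²*(2*(-3)*(-5)))*(-79) = ((-21)²*30)*(-79) = (441*30)*(-79) = 13230*(-79) = -1045170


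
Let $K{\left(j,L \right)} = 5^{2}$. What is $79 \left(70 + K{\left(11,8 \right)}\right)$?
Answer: $7505$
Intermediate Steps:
$K{\left(j,L \right)} = 25$
$79 \left(70 + K{\left(11,8 \right)}\right) = 79 \left(70 + 25\right) = 79 \cdot 95 = 7505$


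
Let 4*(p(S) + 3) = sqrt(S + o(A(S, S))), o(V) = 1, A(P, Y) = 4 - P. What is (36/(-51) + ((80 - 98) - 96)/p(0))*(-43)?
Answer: -327660/187 ≈ -1752.2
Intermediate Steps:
p(S) = -3 + sqrt(1 + S)/4 (p(S) = -3 + sqrt(S + 1)/4 = -3 + sqrt(1 + S)/4)
(36/(-51) + ((80 - 98) - 96)/p(0))*(-43) = (36/(-51) + ((80 - 98) - 96)/(-3 + sqrt(1 + 0)/4))*(-43) = (36*(-1/51) + (-18 - 96)/(-3 + sqrt(1)/4))*(-43) = (-12/17 - 114/(-3 + (1/4)*1))*(-43) = (-12/17 - 114/(-3 + 1/4))*(-43) = (-12/17 - 114/(-11/4))*(-43) = (-12/17 - 114*(-4/11))*(-43) = (-12/17 + 456/11)*(-43) = (7620/187)*(-43) = -327660/187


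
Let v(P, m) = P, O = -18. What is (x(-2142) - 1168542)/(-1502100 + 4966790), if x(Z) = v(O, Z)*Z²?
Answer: -41877747/1732345 ≈ -24.174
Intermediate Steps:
x(Z) = -18*Z²
(x(-2142) - 1168542)/(-1502100 + 4966790) = (-18*(-2142)² - 1168542)/(-1502100 + 4966790) = (-18*4588164 - 1168542)/3464690 = (-82586952 - 1168542)*(1/3464690) = -83755494*1/3464690 = -41877747/1732345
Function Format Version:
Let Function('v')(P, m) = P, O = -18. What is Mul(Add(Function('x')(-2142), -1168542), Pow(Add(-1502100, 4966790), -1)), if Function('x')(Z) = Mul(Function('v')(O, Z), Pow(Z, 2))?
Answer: Rational(-41877747, 1732345) ≈ -24.174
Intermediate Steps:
Function('x')(Z) = Mul(-18, Pow(Z, 2))
Mul(Add(Function('x')(-2142), -1168542), Pow(Add(-1502100, 4966790), -1)) = Mul(Add(Mul(-18, Pow(-2142, 2)), -1168542), Pow(Add(-1502100, 4966790), -1)) = Mul(Add(Mul(-18, 4588164), -1168542), Pow(3464690, -1)) = Mul(Add(-82586952, -1168542), Rational(1, 3464690)) = Mul(-83755494, Rational(1, 3464690)) = Rational(-41877747, 1732345)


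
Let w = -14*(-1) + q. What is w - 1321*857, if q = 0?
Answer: -1132083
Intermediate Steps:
w = 14 (w = -14*(-1) + 0 = 14 + 0 = 14)
w - 1321*857 = 14 - 1321*857 = 14 - 1132097 = -1132083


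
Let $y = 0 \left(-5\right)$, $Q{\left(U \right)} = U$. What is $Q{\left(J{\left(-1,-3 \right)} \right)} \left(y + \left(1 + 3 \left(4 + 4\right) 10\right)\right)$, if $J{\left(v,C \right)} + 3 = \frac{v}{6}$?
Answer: $- \frac{4579}{6} \approx -763.17$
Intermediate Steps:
$J{\left(v,C \right)} = -3 + \frac{v}{6}$
$y = 0$
$Q{\left(J{\left(-1,-3 \right)} \right)} \left(y + \left(1 + 3 \left(4 + 4\right) 10\right)\right) = \left(-3 + \frac{1}{6} \left(-1\right)\right) \left(0 + \left(1 + 3 \left(4 + 4\right) 10\right)\right) = \left(-3 - \frac{1}{6}\right) \left(0 + \left(1 + 3 \cdot 8 \cdot 10\right)\right) = - \frac{19 \left(0 + \left(1 + 24 \cdot 10\right)\right)}{6} = - \frac{19 \left(0 + \left(1 + 240\right)\right)}{6} = - \frac{19 \left(0 + 241\right)}{6} = \left(- \frac{19}{6}\right) 241 = - \frac{4579}{6}$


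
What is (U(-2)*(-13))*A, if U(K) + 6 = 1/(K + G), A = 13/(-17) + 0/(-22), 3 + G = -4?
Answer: -9295/153 ≈ -60.752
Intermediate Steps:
G = -7 (G = -3 - 4 = -7)
A = -13/17 (A = 13*(-1/17) + 0*(-1/22) = -13/17 + 0 = -13/17 ≈ -0.76471)
U(K) = -6 + 1/(-7 + K) (U(K) = -6 + 1/(K - 7) = -6 + 1/(-7 + K))
(U(-2)*(-13))*A = (((43 - 6*(-2))/(-7 - 2))*(-13))*(-13/17) = (((43 + 12)/(-9))*(-13))*(-13/17) = (-⅑*55*(-13))*(-13/17) = -55/9*(-13)*(-13/17) = (715/9)*(-13/17) = -9295/153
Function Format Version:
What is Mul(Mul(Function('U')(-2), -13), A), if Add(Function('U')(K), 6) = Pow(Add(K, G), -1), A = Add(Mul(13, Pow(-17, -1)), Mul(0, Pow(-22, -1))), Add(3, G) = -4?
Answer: Rational(-9295, 153) ≈ -60.752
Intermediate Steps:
G = -7 (G = Add(-3, -4) = -7)
A = Rational(-13, 17) (A = Add(Mul(13, Rational(-1, 17)), Mul(0, Rational(-1, 22))) = Add(Rational(-13, 17), 0) = Rational(-13, 17) ≈ -0.76471)
Function('U')(K) = Add(-6, Pow(Add(-7, K), -1)) (Function('U')(K) = Add(-6, Pow(Add(K, -7), -1)) = Add(-6, Pow(Add(-7, K), -1)))
Mul(Mul(Function('U')(-2), -13), A) = Mul(Mul(Mul(Pow(Add(-7, -2), -1), Add(43, Mul(-6, -2))), -13), Rational(-13, 17)) = Mul(Mul(Mul(Pow(-9, -1), Add(43, 12)), -13), Rational(-13, 17)) = Mul(Mul(Mul(Rational(-1, 9), 55), -13), Rational(-13, 17)) = Mul(Mul(Rational(-55, 9), -13), Rational(-13, 17)) = Mul(Rational(715, 9), Rational(-13, 17)) = Rational(-9295, 153)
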